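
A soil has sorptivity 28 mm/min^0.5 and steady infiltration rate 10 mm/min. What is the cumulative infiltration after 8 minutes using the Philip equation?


F = S*sqrt(t) + A*t
F = 28*sqrt(8) + 10*8
F = 28*2.828427 + 80

159.1960 mm


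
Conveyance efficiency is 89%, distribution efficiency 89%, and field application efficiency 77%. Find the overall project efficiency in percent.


Ec = 0.89, Eb = 0.89, Ea = 0.77
E = 0.89 * 0.89 * 0.77 * 100 = 60.9917%

60.9917 %


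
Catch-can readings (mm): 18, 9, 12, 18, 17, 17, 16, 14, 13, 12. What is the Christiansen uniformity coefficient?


mean = 14.600000 mm
MAD = 2.600000 mm
CU = (1 - 2.600000/14.600000)*100

82.1918 %


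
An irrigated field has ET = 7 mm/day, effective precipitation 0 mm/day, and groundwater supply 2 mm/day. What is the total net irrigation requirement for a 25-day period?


Daily deficit = ET - Pe - GW = 7 - 0 - 2 = 5 mm/day
NIR = 5 * 25 = 125 mm

125.0000 mm


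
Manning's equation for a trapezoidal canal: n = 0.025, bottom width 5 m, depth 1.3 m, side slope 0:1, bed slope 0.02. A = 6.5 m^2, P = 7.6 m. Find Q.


R = A/P = 6.5/7.6 = 0.855263
Q = (1/0.025) * 6.5 * 0.855263^(2/3) * 0.02^0.5

33.1300 m^3/s


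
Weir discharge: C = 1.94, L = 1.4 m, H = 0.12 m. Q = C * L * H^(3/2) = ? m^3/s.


Q = C * L * H^(3/2) = 1.94 * 1.4 * 0.12^1.5 = 1.94 * 1.4 * 0.041569

0.1129 m^3/s


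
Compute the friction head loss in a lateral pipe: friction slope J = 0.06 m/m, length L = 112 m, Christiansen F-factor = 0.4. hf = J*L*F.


hf = J * L * F = 0.06 * 112 * 0.4 = 2.6880 m

2.6880 m


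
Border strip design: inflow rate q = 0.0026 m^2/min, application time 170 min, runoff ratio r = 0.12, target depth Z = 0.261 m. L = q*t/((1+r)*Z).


L = q*t/((1+r)*Z)
L = 0.0026*170/((1+0.12)*0.261)
L = 0.442/0.29232

1.5120 m


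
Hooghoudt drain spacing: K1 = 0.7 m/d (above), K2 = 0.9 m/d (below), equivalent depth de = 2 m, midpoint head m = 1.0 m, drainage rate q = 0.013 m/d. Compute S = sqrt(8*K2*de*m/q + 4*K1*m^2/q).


S^2 = 8*K2*de*m/q + 4*K1*m^2/q
S^2 = 8*0.9*2*1.0/0.013 + 4*0.7*1.0^2/0.013
S = sqrt(1323.0769)

36.3741 m


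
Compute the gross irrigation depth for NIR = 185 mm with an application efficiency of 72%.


Ea = 72% = 0.72
GID = NIR / Ea = 185 / 0.72 = 256.9444 mm

256.9444 mm


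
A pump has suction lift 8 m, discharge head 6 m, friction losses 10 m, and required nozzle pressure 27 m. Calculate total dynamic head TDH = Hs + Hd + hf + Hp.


TDH = Hs + Hd + hf + Hp = 8 + 6 + 10 + 27 = 51

51 m


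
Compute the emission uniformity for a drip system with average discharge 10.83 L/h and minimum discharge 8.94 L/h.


EU = (q_min/q_avg)*100 = (8.94/10.83)*100 = 82.5485%

82.5485 %


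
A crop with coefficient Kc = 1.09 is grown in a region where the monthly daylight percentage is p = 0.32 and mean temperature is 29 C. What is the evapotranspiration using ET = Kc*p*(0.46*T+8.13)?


ET = Kc * p * (0.46*T + 8.13)
ET = 1.09 * 0.32 * (0.46*29 + 8.13)
ET = 1.09 * 0.32 * 21.4700

7.4887 mm/day


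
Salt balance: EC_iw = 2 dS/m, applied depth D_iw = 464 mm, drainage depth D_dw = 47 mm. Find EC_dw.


EC_dw = EC_iw * D_iw / D_dw
EC_dw = 2 * 464 / 47
EC_dw = 928 / 47

19.7447 dS/m


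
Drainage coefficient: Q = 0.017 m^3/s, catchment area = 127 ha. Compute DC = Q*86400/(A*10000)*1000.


DC = Q * 86400 / (A * 10000) * 1000
DC = 0.017 * 86400 / (127 * 10000) * 1000
DC = 1468800.0000 / 1270000

1.1565 mm/day


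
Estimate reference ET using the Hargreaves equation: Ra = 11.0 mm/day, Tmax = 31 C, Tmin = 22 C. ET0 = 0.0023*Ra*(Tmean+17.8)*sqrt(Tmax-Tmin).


Tmean = (Tmax + Tmin)/2 = (31 + 22)/2 = 26.5
ET0 = 0.0023 * 11.0 * (26.5 + 17.8) * sqrt(31 - 22)
ET0 = 0.0023 * 11.0 * 44.3 * 3.000000

3.3624 mm/day


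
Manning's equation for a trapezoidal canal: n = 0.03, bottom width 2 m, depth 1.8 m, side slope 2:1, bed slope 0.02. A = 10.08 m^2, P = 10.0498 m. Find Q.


R = A/P = 10.08/10.0498 = 1.003005
Q = (1/0.03) * 10.08 * 1.003005^(2/3) * 0.02^0.5

47.6127 m^3/s


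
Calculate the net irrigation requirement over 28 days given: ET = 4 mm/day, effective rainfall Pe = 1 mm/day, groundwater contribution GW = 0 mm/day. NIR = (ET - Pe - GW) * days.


Daily deficit = ET - Pe - GW = 4 - 1 - 0 = 3 mm/day
NIR = 3 * 28 = 84 mm

84.0000 mm


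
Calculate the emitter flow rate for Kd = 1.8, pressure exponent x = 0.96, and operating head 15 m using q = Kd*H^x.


q = Kd * H^x = 1.8 * 15^0.96 = 1.8 * 13.460079

24.2281 L/h


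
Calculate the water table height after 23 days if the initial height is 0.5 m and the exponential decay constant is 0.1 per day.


m = m0 * exp(-k*t)
m = 0.5 * exp(-0.1 * 23)
m = 0.5 * exp(-2.3000)

0.0501 m


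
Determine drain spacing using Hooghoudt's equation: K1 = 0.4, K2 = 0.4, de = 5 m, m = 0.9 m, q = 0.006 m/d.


S^2 = 8*K2*de*m/q + 4*K1*m^2/q
S^2 = 8*0.4*5*0.9/0.006 + 4*0.4*0.9^2/0.006
S = sqrt(2616.0000)

51.1468 m


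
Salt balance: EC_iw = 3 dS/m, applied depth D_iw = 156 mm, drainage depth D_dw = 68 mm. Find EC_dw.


EC_dw = EC_iw * D_iw / D_dw
EC_dw = 3 * 156 / 68
EC_dw = 468 / 68

6.8824 dS/m


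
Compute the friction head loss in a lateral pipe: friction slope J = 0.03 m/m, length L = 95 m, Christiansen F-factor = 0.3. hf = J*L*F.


hf = J * L * F = 0.03 * 95 * 0.3 = 0.8550 m

0.8550 m


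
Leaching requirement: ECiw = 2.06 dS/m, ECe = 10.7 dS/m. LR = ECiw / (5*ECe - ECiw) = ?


LR = ECiw / (5*ECe - ECiw)
LR = 2.06 / (5*10.7 - 2.06)
LR = 2.06 / 51.4400

0.0400


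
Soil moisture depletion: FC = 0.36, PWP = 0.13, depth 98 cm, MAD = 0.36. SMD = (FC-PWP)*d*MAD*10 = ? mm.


SMD = (FC - PWP) * d * MAD * 10
SMD = (0.36 - 0.13) * 98 * 0.36 * 10
SMD = 0.2300 * 98 * 0.36 * 10

81.1440 mm


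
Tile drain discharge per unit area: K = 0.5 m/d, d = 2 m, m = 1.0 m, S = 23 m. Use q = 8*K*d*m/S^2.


q = 8*K*d*m/S^2
q = 8*0.5*2*1.0/23^2
q = 8.0000 / 529

0.0151 m/d


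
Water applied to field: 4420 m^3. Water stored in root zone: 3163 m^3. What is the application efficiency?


Ea = V_root / V_field * 100 = 3163 / 4420 * 100 = 71.5611%

71.5611 %


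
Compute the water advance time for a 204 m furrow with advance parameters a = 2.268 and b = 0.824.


t = (L/a)^(1/b)
t = (204/2.268)^(1/0.824)
t = 89.947090^(1/0.824)

235.1492 min


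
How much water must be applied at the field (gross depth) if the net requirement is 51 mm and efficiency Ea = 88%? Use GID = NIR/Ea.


Ea = 88% = 0.88
GID = NIR / Ea = 51 / 0.88 = 57.9545 mm

57.9545 mm


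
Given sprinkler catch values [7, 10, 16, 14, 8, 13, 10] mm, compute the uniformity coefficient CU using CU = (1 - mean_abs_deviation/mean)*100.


mean = 11.142857 mm
MAD = 2.734694 mm
CU = (1 - 2.734694/11.142857)*100

75.4579 %


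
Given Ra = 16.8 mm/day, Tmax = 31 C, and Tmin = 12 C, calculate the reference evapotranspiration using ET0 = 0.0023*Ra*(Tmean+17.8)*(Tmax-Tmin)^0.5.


Tmean = (Tmax + Tmin)/2 = (31 + 12)/2 = 21.5
ET0 = 0.0023 * 16.8 * (21.5 + 17.8) * sqrt(31 - 12)
ET0 = 0.0023 * 16.8 * 39.3 * 4.358899

6.6192 mm/day


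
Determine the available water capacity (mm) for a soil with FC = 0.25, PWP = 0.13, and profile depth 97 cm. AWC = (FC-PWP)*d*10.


AWC = (FC - PWP) * d * 10
AWC = (0.25 - 0.13) * 97 * 10
AWC = 0.1200 * 97 * 10

116.4000 mm


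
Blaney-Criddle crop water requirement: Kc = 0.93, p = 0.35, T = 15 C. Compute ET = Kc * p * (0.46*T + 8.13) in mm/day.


ET = Kc * p * (0.46*T + 8.13)
ET = 0.93 * 0.35 * (0.46*15 + 8.13)
ET = 0.93 * 0.35 * 15.0300

4.8923 mm/day


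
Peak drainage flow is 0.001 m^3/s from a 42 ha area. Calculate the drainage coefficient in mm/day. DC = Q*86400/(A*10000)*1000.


DC = Q * 86400 / (A * 10000) * 1000
DC = 0.001 * 86400 / (42 * 10000) * 1000
DC = 86400.0000 / 420000

0.2057 mm/day


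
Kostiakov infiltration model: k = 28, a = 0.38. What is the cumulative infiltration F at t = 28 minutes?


F = k * t^a = 28 * 28^0.38
F = 28 * 3.547481

99.3295 mm


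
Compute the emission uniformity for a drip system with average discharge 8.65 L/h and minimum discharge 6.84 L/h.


EU = (q_min/q_avg)*100 = (6.84/8.65)*100 = 79.0751%

79.0751 %


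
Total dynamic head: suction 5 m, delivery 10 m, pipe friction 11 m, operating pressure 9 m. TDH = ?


TDH = Hs + Hd + hf + Hp = 5 + 10 + 11 + 9 = 35

35 m


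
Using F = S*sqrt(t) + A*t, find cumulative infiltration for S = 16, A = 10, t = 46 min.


F = S*sqrt(t) + A*t
F = 16*sqrt(46) + 10*46
F = 16*6.782330 + 460

568.5173 mm


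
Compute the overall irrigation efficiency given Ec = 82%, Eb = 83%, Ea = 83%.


Ec = 0.82, Eb = 0.83, Ea = 0.83
E = 0.82 * 0.83 * 0.83 * 100 = 56.4898%

56.4898 %


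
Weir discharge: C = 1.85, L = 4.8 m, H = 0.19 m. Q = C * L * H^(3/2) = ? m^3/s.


Q = C * L * H^(3/2) = 1.85 * 4.8 * 0.19^1.5 = 1.85 * 4.8 * 0.082819

0.7354 m^3/s


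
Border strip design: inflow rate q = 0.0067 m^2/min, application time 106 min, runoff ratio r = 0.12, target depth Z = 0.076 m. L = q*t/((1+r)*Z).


L = q*t/((1+r)*Z)
L = 0.0067*106/((1+0.12)*0.076)
L = 0.7102/0.08512

8.3435 m


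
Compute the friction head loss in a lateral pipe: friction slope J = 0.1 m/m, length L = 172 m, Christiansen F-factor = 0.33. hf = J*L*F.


hf = J * L * F = 0.1 * 172 * 0.33 = 5.6760 m

5.6760 m


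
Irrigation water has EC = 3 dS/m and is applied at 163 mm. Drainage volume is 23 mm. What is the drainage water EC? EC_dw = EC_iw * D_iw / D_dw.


EC_dw = EC_iw * D_iw / D_dw
EC_dw = 3 * 163 / 23
EC_dw = 489 / 23

21.2609 dS/m


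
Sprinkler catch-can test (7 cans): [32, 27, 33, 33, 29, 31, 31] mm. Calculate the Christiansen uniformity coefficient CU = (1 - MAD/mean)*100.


mean = 30.857143 mm
MAD = 1.632653 mm
CU = (1 - 1.632653/30.857143)*100

94.7090 %


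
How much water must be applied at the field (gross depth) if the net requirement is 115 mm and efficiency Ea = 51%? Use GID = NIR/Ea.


Ea = 51% = 0.51
GID = NIR / Ea = 115 / 0.51 = 225.4902 mm

225.4902 mm


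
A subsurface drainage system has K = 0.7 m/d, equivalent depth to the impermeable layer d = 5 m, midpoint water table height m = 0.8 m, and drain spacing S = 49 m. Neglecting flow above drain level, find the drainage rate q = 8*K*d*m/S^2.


q = 8*K*d*m/S^2
q = 8*0.7*5*0.8/49^2
q = 22.4000 / 2401

0.0093 m/d


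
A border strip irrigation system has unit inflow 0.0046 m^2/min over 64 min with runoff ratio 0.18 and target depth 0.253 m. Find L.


L = q*t/((1+r)*Z)
L = 0.0046*64/((1+0.18)*0.253)
L = 0.2944/0.29854

0.9861 m


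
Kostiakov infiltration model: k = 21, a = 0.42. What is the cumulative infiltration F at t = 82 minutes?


F = k * t^a = 21 * 82^0.42
F = 21 * 6.365050

133.6661 mm


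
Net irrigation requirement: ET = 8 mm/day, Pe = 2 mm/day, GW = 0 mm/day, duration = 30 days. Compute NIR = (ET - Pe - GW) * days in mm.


Daily deficit = ET - Pe - GW = 8 - 2 - 0 = 6 mm/day
NIR = 6 * 30 = 180 mm

180.0000 mm


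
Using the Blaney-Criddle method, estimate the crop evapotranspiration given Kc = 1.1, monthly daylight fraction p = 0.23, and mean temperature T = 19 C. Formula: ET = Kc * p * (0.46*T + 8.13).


ET = Kc * p * (0.46*T + 8.13)
ET = 1.1 * 0.23 * (0.46*19 + 8.13)
ET = 1.1 * 0.23 * 16.8700

4.2681 mm/day


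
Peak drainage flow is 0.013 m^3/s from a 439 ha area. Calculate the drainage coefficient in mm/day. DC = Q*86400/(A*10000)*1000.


DC = Q * 86400 / (A * 10000) * 1000
DC = 0.013 * 86400 / (439 * 10000) * 1000
DC = 1123200.0000 / 4390000

0.2559 mm/day


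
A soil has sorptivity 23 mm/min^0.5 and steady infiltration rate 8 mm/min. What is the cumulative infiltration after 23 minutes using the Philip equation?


F = S*sqrt(t) + A*t
F = 23*sqrt(23) + 8*23
F = 23*4.795832 + 184

294.3041 mm


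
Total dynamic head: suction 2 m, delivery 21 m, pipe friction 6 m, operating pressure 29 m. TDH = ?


TDH = Hs + Hd + hf + Hp = 2 + 21 + 6 + 29 = 58

58 m


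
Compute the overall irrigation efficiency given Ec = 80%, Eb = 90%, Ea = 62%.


Ec = 0.8, Eb = 0.9, Ea = 0.62
E = 0.8 * 0.9 * 0.62 * 100 = 44.6400%

44.6400 %


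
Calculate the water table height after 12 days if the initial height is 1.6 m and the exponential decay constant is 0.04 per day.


m = m0 * exp(-k*t)
m = 1.6 * exp(-0.04 * 12)
m = 1.6 * exp(-0.4800)

0.9901 m


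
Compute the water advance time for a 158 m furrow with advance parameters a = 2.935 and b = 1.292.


t = (L/a)^(1/b)
t = (158/2.935)^(1/1.292)
t = 53.833049^(1/1.292)

21.8686 min


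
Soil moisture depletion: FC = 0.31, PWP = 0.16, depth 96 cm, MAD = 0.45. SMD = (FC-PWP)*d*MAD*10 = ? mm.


SMD = (FC - PWP) * d * MAD * 10
SMD = (0.31 - 0.16) * 96 * 0.45 * 10
SMD = 0.1500 * 96 * 0.45 * 10

64.8000 mm


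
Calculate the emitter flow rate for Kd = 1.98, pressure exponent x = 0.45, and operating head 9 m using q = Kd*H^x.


q = Kd * H^x = 1.98 * 9^0.45 = 1.98 * 2.687875

5.3220 L/h


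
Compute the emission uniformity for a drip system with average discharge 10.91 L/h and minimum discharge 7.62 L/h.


EU = (q_min/q_avg)*100 = (7.62/10.91)*100 = 69.8442%

69.8442 %


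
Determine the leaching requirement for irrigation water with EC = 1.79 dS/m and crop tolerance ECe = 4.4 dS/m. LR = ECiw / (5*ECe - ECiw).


LR = ECiw / (5*ECe - ECiw)
LR = 1.79 / (5*4.4 - 1.79)
LR = 1.79 / 20.2100

0.0886


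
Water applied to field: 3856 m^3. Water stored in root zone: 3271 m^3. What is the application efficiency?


Ea = V_root / V_field * 100 = 3271 / 3856 * 100 = 84.8288%

84.8288 %


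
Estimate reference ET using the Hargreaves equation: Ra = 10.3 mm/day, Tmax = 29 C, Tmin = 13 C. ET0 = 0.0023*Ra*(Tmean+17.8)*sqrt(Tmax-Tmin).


Tmean = (Tmax + Tmin)/2 = (29 + 13)/2 = 21.0
ET0 = 0.0023 * 10.3 * (21.0 + 17.8) * sqrt(29 - 13)
ET0 = 0.0023 * 10.3 * 38.8 * 4.000000

3.6767 mm/day


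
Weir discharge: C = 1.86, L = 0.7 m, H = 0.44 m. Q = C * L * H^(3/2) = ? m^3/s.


Q = C * L * H^(3/2) = 1.86 * 0.7 * 0.44^1.5 = 1.86 * 0.7 * 0.291863

0.3800 m^3/s


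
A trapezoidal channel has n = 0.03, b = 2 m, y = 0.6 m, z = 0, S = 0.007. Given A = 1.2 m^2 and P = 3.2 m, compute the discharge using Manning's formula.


R = A/P = 1.2/3.2 = 0.375000
Q = (1/0.03) * 1.2 * 0.375000^(2/3) * 0.007^0.5

1.7403 m^3/s


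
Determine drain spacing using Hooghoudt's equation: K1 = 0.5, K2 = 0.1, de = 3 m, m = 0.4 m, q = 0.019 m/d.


S^2 = 8*K2*de*m/q + 4*K1*m^2/q
S^2 = 8*0.1*3*0.4/0.019 + 4*0.5*0.4^2/0.019
S = sqrt(67.3684)

8.2078 m


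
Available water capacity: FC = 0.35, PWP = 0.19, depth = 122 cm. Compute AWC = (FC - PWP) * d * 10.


AWC = (FC - PWP) * d * 10
AWC = (0.35 - 0.19) * 122 * 10
AWC = 0.1600 * 122 * 10

195.2000 mm


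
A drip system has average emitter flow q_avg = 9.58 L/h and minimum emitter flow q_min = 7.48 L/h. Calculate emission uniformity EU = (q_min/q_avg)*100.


EU = (q_min/q_avg)*100 = (7.48/9.58)*100 = 78.0793%

78.0793 %


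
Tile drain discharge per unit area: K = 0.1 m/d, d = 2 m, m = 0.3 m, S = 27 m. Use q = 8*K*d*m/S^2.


q = 8*K*d*m/S^2
q = 8*0.1*2*0.3/27^2
q = 0.4800 / 729

6.5844e-04 m/d


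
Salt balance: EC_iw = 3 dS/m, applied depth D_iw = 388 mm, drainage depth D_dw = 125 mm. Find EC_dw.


EC_dw = EC_iw * D_iw / D_dw
EC_dw = 3 * 388 / 125
EC_dw = 1164 / 125

9.3120 dS/m


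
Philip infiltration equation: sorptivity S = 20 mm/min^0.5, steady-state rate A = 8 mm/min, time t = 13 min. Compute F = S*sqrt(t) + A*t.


F = S*sqrt(t) + A*t
F = 20*sqrt(13) + 8*13
F = 20*3.605551 + 104

176.1110 mm


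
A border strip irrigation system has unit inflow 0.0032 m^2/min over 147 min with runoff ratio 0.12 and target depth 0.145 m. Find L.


L = q*t/((1+r)*Z)
L = 0.0032*147/((1+0.12)*0.145)
L = 0.4704/0.1624

2.8966 m


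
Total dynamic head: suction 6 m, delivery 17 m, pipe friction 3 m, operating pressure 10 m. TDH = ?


TDH = Hs + Hd + hf + Hp = 6 + 17 + 3 + 10 = 36

36 m


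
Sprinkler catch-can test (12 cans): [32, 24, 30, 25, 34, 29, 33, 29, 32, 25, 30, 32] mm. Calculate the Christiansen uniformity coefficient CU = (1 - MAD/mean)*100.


mean = 29.583333 mm
MAD = 2.652778 mm
CU = (1 - 2.652778/29.583333)*100

91.0329 %


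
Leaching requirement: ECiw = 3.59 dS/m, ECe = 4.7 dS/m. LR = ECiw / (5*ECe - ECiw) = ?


LR = ECiw / (5*ECe - ECiw)
LR = 3.59 / (5*4.7 - 3.59)
LR = 3.59 / 19.9100

0.1803


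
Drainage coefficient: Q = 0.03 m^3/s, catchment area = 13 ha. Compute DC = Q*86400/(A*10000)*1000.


DC = Q * 86400 / (A * 10000) * 1000
DC = 0.03 * 86400 / (13 * 10000) * 1000
DC = 2592000.0000 / 130000

19.9385 mm/day


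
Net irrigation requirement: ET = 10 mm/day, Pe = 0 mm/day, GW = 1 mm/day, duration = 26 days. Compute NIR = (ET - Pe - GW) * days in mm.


Daily deficit = ET - Pe - GW = 10 - 0 - 1 = 9 mm/day
NIR = 9 * 26 = 234 mm

234.0000 mm


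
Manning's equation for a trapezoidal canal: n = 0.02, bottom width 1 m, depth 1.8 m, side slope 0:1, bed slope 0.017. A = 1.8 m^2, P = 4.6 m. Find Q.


R = A/P = 1.8/4.6 = 0.391304
Q = (1/0.02) * 1.8 * 0.391304^(2/3) * 0.017^0.5

6.2778 m^3/s


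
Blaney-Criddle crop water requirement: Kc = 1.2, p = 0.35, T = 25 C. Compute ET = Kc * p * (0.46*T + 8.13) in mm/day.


ET = Kc * p * (0.46*T + 8.13)
ET = 1.2 * 0.35 * (0.46*25 + 8.13)
ET = 1.2 * 0.35 * 19.6300

8.2446 mm/day


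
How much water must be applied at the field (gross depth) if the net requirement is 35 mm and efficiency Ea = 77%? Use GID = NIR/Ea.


Ea = 77% = 0.77
GID = NIR / Ea = 35 / 0.77 = 45.4545 mm

45.4545 mm


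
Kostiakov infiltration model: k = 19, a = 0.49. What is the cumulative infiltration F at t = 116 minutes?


F = k * t^a = 19 * 116^0.49
F = 19 * 10.270330

195.1363 mm


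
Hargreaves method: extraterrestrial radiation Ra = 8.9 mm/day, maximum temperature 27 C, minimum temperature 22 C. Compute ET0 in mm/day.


Tmean = (Tmax + Tmin)/2 = (27 + 22)/2 = 24.5
ET0 = 0.0023 * 8.9 * (24.5 + 17.8) * sqrt(27 - 22)
ET0 = 0.0023 * 8.9 * 42.3 * 2.236068

1.9362 mm/day


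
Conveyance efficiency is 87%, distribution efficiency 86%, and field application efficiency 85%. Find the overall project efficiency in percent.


Ec = 0.87, Eb = 0.86, Ea = 0.85
E = 0.87 * 0.86 * 0.85 * 100 = 63.5970%

63.5970 %


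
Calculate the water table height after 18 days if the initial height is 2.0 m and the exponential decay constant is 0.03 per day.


m = m0 * exp(-k*t)
m = 2.0 * exp(-0.03 * 18)
m = 2.0 * exp(-0.5400)

1.1655 m


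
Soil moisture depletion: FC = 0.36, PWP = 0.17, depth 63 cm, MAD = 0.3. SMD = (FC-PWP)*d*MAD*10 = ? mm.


SMD = (FC - PWP) * d * MAD * 10
SMD = (0.36 - 0.17) * 63 * 0.3 * 10
SMD = 0.1900 * 63 * 0.3 * 10

35.9100 mm


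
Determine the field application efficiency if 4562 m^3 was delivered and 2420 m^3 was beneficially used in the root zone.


Ea = V_root / V_field * 100 = 2420 / 4562 * 100 = 53.0469%

53.0469 %


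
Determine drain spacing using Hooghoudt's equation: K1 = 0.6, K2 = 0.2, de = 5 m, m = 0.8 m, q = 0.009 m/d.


S^2 = 8*K2*de*m/q + 4*K1*m^2/q
S^2 = 8*0.2*5*0.8/0.009 + 4*0.6*0.8^2/0.009
S = sqrt(881.7778)

29.6947 m


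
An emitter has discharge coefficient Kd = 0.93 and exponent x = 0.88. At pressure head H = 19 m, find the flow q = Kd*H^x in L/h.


q = Kd * H^x = 0.93 * 19^0.88 = 0.93 * 13.344527

12.4104 L/h


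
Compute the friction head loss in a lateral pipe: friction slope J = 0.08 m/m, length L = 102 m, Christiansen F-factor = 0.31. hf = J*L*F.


hf = J * L * F = 0.08 * 102 * 0.31 = 2.5296 m

2.5296 m


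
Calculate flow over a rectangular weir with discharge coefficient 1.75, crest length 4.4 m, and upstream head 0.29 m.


Q = C * L * H^(3/2) = 1.75 * 4.4 * 0.29^1.5 = 1.75 * 4.4 * 0.156170

1.2025 m^3/s


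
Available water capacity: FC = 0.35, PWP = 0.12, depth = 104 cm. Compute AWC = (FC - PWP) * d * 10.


AWC = (FC - PWP) * d * 10
AWC = (0.35 - 0.12) * 104 * 10
AWC = 0.2300 * 104 * 10

239.2000 mm


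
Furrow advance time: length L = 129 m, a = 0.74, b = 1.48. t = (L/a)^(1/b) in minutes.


t = (L/a)^(1/b)
t = (129/0.74)^(1/1.48)
t = 174.324324^(1/1.48)

32.6912 min


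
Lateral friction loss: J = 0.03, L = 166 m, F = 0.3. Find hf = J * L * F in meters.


hf = J * L * F = 0.03 * 166 * 0.3 = 1.4940 m

1.4940 m


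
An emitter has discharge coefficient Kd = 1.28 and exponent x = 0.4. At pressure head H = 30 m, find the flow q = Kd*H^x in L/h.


q = Kd * H^x = 1.28 * 30^0.4 = 1.28 * 3.898060

4.9895 L/h


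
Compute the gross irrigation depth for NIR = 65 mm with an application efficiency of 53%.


Ea = 53% = 0.53
GID = NIR / Ea = 65 / 0.53 = 122.6415 mm

122.6415 mm


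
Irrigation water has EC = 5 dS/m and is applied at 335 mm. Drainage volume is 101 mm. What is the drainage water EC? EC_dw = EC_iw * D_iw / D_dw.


EC_dw = EC_iw * D_iw / D_dw
EC_dw = 5 * 335 / 101
EC_dw = 1675 / 101

16.5842 dS/m


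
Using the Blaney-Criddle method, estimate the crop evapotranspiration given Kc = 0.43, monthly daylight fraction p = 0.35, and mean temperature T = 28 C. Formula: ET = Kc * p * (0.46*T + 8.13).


ET = Kc * p * (0.46*T + 8.13)
ET = 0.43 * 0.35 * (0.46*28 + 8.13)
ET = 0.43 * 0.35 * 21.0100

3.1620 mm/day


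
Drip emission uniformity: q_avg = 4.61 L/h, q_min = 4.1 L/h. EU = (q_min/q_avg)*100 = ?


EU = (q_min/q_avg)*100 = (4.1/4.61)*100 = 88.9371%

88.9371 %


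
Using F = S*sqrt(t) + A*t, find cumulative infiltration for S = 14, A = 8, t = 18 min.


F = S*sqrt(t) + A*t
F = 14*sqrt(18) + 8*18
F = 14*4.242641 + 144

203.3970 mm


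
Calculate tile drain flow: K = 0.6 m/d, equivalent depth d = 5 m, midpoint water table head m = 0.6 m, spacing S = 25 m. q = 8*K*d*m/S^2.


q = 8*K*d*m/S^2
q = 8*0.6*5*0.6/25^2
q = 14.4000 / 625

0.0230 m/d


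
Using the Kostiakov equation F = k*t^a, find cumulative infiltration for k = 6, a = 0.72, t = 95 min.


F = k * t^a = 6 * 95^0.72
F = 6 * 26.543672

159.2620 mm


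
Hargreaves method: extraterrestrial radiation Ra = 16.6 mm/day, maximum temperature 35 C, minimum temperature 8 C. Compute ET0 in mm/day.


Tmean = (Tmax + Tmin)/2 = (35 + 8)/2 = 21.5
ET0 = 0.0023 * 16.6 * (21.5 + 17.8) * sqrt(35 - 8)
ET0 = 0.0023 * 16.6 * 39.3 * 5.196152

7.7967 mm/day


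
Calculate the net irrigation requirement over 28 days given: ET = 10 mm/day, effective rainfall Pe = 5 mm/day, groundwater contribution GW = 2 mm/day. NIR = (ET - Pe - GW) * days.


Daily deficit = ET - Pe - GW = 10 - 5 - 2 = 3 mm/day
NIR = 3 * 28 = 84 mm

84.0000 mm


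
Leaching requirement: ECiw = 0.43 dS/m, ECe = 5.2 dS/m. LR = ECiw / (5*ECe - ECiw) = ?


LR = ECiw / (5*ECe - ECiw)
LR = 0.43 / (5*5.2 - 0.43)
LR = 0.43 / 25.5700

0.0168


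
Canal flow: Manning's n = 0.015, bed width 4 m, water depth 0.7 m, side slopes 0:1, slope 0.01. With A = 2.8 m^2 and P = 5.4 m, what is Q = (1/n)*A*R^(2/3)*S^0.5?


R = A/P = 2.8/5.4 = 0.518519
Q = (1/0.015) * 2.8 * 0.518519^(2/3) * 0.01^0.5

12.0479 m^3/s


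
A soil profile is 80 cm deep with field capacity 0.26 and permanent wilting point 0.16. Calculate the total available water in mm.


AWC = (FC - PWP) * d * 10
AWC = (0.26 - 0.16) * 80 * 10
AWC = 0.1000 * 80 * 10

80.0000 mm


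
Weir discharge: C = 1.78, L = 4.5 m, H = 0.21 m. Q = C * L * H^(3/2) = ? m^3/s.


Q = C * L * H^(3/2) = 1.78 * 4.5 * 0.21^1.5 = 1.78 * 4.5 * 0.096234

0.7708 m^3/s


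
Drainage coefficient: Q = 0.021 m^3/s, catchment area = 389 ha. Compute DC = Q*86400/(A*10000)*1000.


DC = Q * 86400 / (A * 10000) * 1000
DC = 0.021 * 86400 / (389 * 10000) * 1000
DC = 1814400.0000 / 3890000

0.4664 mm/day


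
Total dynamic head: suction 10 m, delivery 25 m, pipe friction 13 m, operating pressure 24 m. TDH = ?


TDH = Hs + Hd + hf + Hp = 10 + 25 + 13 + 24 = 72

72 m


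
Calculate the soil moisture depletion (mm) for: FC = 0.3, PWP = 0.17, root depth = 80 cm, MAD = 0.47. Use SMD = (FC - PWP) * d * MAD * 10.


SMD = (FC - PWP) * d * MAD * 10
SMD = (0.3 - 0.17) * 80 * 0.47 * 10
SMD = 0.1300 * 80 * 0.47 * 10

48.8800 mm


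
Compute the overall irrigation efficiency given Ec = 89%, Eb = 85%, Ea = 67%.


Ec = 0.89, Eb = 0.85, Ea = 0.67
E = 0.89 * 0.85 * 0.67 * 100 = 50.6855%

50.6855 %


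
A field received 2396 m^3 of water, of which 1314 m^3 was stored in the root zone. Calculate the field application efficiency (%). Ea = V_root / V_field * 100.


Ea = V_root / V_field * 100 = 1314 / 2396 * 100 = 54.8414%

54.8414 %


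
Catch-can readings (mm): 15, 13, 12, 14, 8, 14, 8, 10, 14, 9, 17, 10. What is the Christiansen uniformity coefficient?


mean = 12.000000 mm
MAD = 2.500000 mm
CU = (1 - 2.500000/12.000000)*100

79.1667 %


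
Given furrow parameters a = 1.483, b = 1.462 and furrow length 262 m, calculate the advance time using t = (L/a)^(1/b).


t = (L/a)^(1/b)
t = (262/1.483)^(1/1.462)
t = 176.668914^(1/1.462)

34.4386 min


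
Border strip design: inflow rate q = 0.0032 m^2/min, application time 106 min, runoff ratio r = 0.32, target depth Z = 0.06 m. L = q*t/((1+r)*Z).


L = q*t/((1+r)*Z)
L = 0.0032*106/((1+0.32)*0.06)
L = 0.3392/0.0792

4.2828 m


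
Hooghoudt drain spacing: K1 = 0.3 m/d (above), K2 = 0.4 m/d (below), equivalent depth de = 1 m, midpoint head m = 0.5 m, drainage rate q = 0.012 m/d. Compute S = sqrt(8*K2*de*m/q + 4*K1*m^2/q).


S^2 = 8*K2*de*m/q + 4*K1*m^2/q
S^2 = 8*0.4*1*0.5/0.012 + 4*0.3*0.5^2/0.012
S = sqrt(158.3333)

12.5831 m


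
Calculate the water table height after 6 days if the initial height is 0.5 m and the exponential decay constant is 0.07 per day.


m = m0 * exp(-k*t)
m = 0.5 * exp(-0.07 * 6)
m = 0.5 * exp(-0.4200)

0.3285 m


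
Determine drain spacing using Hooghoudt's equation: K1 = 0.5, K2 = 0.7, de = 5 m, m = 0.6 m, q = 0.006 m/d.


S^2 = 8*K2*de*m/q + 4*K1*m^2/q
S^2 = 8*0.7*5*0.6/0.006 + 4*0.5*0.6^2/0.006
S = sqrt(2920.0000)

54.0370 m


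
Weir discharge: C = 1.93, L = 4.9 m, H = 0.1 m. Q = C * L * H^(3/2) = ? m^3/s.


Q = C * L * H^(3/2) = 1.93 * 4.9 * 0.1^1.5 = 1.93 * 4.9 * 0.031623

0.2991 m^3/s


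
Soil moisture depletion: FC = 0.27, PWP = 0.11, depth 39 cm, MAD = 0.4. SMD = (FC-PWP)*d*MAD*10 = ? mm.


SMD = (FC - PWP) * d * MAD * 10
SMD = (0.27 - 0.11) * 39 * 0.4 * 10
SMD = 0.1600 * 39 * 0.4 * 10

24.9600 mm


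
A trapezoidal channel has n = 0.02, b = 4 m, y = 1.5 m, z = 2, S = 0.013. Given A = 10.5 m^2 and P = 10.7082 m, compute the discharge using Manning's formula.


R = A/P = 10.5/10.7082 = 0.980557
Q = (1/0.02) * 10.5 * 0.980557^(2/3) * 0.013^0.5

59.0808 m^3/s


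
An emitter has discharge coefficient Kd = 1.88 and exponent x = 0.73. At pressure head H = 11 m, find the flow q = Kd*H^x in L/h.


q = Kd * H^x = 1.88 * 11^0.73 = 1.88 * 5.757271

10.8237 L/h


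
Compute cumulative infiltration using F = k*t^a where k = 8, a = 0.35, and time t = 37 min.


F = k * t^a = 8 * 37^0.35
F = 8 * 3.538919

28.3114 mm


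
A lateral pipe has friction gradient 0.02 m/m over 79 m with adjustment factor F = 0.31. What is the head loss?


hf = J * L * F = 0.02 * 79 * 0.31 = 0.4898 m

0.4898 m


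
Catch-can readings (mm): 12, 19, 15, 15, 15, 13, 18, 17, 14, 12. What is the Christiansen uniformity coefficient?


mean = 15.000000 mm
MAD = 1.800000 mm
CU = (1 - 1.800000/15.000000)*100

88.0000 %


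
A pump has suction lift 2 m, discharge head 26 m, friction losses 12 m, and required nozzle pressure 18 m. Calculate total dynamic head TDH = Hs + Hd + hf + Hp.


TDH = Hs + Hd + hf + Hp = 2 + 26 + 12 + 18 = 58

58 m


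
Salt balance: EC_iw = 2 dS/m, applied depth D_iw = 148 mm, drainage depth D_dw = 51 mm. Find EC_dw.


EC_dw = EC_iw * D_iw / D_dw
EC_dw = 2 * 148 / 51
EC_dw = 296 / 51

5.8039 dS/m


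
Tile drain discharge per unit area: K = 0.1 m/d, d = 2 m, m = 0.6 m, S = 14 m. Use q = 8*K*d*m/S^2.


q = 8*K*d*m/S^2
q = 8*0.1*2*0.6/14^2
q = 0.9600 / 196

0.0049 m/d


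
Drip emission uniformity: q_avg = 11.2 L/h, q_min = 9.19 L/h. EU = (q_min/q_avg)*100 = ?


EU = (q_min/q_avg)*100 = (9.19/11.2)*100 = 82.0536%

82.0536 %


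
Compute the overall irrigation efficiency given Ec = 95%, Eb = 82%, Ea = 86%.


Ec = 0.95, Eb = 0.82, Ea = 0.86
E = 0.95 * 0.82 * 0.86 * 100 = 66.9940%

66.9940 %


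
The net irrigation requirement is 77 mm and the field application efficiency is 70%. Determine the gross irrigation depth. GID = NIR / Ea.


Ea = 70% = 0.7
GID = NIR / Ea = 77 / 0.7 = 110.0000 mm

110.0000 mm


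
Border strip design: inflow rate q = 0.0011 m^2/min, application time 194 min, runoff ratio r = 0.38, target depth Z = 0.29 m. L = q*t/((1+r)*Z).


L = q*t/((1+r)*Z)
L = 0.0011*194/((1+0.38)*0.29)
L = 0.2134/0.4002

0.5332 m


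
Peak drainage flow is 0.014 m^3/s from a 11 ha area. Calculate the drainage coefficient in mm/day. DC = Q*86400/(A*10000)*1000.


DC = Q * 86400 / (A * 10000) * 1000
DC = 0.014 * 86400 / (11 * 10000) * 1000
DC = 1209600.0000 / 110000

10.9964 mm/day


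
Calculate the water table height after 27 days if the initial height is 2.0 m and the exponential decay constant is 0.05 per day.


m = m0 * exp(-k*t)
m = 2.0 * exp(-0.05 * 27)
m = 2.0 * exp(-1.3500)

0.5185 m


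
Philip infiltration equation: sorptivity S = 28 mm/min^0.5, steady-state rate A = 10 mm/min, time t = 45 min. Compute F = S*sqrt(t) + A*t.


F = S*sqrt(t) + A*t
F = 28*sqrt(45) + 10*45
F = 28*6.708204 + 450

637.8297 mm


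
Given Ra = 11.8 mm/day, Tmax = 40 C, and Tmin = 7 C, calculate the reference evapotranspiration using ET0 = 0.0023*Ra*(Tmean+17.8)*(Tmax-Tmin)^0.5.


Tmean = (Tmax + Tmin)/2 = (40 + 7)/2 = 23.5
ET0 = 0.0023 * 11.8 * (23.5 + 17.8) * sqrt(40 - 7)
ET0 = 0.0023 * 11.8 * 41.3 * 5.744563

6.4390 mm/day


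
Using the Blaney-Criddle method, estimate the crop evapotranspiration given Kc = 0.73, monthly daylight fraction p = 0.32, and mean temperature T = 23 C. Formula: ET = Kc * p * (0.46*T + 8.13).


ET = Kc * p * (0.46*T + 8.13)
ET = 0.73 * 0.32 * (0.46*23 + 8.13)
ET = 0.73 * 0.32 * 18.7100

4.3707 mm/day


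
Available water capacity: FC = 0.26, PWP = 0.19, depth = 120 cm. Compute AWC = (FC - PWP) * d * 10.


AWC = (FC - PWP) * d * 10
AWC = (0.26 - 0.19) * 120 * 10
AWC = 0.0700 * 120 * 10

84.0000 mm


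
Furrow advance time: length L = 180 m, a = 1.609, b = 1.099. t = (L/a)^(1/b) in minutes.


t = (L/a)^(1/b)
t = (180/1.609)^(1/1.099)
t = 111.870727^(1/1.099)

73.1416 min


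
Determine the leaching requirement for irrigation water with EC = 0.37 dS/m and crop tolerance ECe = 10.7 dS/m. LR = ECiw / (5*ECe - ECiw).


LR = ECiw / (5*ECe - ECiw)
LR = 0.37 / (5*10.7 - 0.37)
LR = 0.37 / 53.1300

0.0070


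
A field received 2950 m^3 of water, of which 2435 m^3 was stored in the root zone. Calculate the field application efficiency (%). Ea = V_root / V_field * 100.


Ea = V_root / V_field * 100 = 2435 / 2950 * 100 = 82.5424%

82.5424 %


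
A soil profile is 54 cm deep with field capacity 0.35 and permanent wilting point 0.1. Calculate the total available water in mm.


AWC = (FC - PWP) * d * 10
AWC = (0.35 - 0.1) * 54 * 10
AWC = 0.2500 * 54 * 10

135.0000 mm


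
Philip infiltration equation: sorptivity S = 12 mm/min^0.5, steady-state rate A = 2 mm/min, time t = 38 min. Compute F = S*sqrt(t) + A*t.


F = S*sqrt(t) + A*t
F = 12*sqrt(38) + 2*38
F = 12*6.164414 + 76

149.9730 mm


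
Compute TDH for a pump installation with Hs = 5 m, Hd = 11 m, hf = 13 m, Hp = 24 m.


TDH = Hs + Hd + hf + Hp = 5 + 11 + 13 + 24 = 53

53 m


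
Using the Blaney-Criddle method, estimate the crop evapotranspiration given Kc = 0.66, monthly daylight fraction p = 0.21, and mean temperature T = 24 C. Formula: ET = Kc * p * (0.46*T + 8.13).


ET = Kc * p * (0.46*T + 8.13)
ET = 0.66 * 0.21 * (0.46*24 + 8.13)
ET = 0.66 * 0.21 * 19.1700

2.6570 mm/day


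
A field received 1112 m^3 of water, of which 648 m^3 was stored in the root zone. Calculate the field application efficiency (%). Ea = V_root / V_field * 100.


Ea = V_root / V_field * 100 = 648 / 1112 * 100 = 58.2734%

58.2734 %


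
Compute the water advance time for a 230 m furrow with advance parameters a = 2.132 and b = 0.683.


t = (L/a)^(1/b)
t = (230/2.132)^(1/0.683)
t = 107.879925^(1/0.683)

947.2989 min


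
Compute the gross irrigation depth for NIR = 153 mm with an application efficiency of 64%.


Ea = 64% = 0.64
GID = NIR / Ea = 153 / 0.64 = 239.0625 mm

239.0625 mm


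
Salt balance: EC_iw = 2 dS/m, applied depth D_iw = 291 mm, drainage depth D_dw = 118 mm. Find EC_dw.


EC_dw = EC_iw * D_iw / D_dw
EC_dw = 2 * 291 / 118
EC_dw = 582 / 118

4.9322 dS/m


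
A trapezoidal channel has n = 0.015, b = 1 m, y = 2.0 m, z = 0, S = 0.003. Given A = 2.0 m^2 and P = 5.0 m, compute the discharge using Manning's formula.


R = A/P = 2.0/5.0 = 0.400000
Q = (1/0.015) * 2.0 * 0.400000^(2/3) * 0.003^0.5

3.9647 m^3/s


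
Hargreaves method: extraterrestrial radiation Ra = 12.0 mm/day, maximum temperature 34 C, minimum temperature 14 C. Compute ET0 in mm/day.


Tmean = (Tmax + Tmin)/2 = (34 + 14)/2 = 24.0
ET0 = 0.0023 * 12.0 * (24.0 + 17.8) * sqrt(34 - 14)
ET0 = 0.0023 * 12.0 * 41.8 * 4.472136

5.1594 mm/day


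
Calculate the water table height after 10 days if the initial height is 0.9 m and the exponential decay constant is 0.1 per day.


m = m0 * exp(-k*t)
m = 0.9 * exp(-0.1 * 10)
m = 0.9 * exp(-1.0000)

0.3311 m


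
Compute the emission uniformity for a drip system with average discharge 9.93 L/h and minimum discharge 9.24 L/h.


EU = (q_min/q_avg)*100 = (9.24/9.93)*100 = 93.0514%

93.0514 %


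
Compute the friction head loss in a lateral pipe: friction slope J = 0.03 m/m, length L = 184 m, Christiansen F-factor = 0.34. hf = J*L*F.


hf = J * L * F = 0.03 * 184 * 0.34 = 1.8768 m

1.8768 m


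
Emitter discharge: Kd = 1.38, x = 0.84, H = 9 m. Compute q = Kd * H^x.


q = Kd * H^x = 1.38 * 9^0.84 = 1.38 * 6.332332

8.7386 L/h


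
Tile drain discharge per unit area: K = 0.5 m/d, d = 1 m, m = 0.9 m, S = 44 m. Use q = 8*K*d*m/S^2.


q = 8*K*d*m/S^2
q = 8*0.5*1*0.9/44^2
q = 3.6000 / 1936

0.0019 m/d


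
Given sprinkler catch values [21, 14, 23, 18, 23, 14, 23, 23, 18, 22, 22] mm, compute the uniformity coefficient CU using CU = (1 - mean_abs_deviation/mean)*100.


mean = 20.090909 mm
MAD = 2.975207 mm
CU = (1 - 2.975207/20.090909)*100

85.1913 %


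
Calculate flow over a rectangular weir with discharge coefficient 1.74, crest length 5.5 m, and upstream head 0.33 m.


Q = C * L * H^(3/2) = 1.74 * 5.5 * 0.33^1.5 = 1.74 * 5.5 * 0.189571

1.8142 m^3/s


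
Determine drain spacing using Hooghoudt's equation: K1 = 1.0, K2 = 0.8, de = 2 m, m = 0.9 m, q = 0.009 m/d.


S^2 = 8*K2*de*m/q + 4*K1*m^2/q
S^2 = 8*0.8*2*0.9/0.009 + 4*1.0*0.9^2/0.009
S = sqrt(1640.0000)

40.4969 m


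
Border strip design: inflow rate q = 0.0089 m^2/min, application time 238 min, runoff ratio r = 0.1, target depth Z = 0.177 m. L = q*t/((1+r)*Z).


L = q*t/((1+r)*Z)
L = 0.0089*238/((1+0.1)*0.177)
L = 2.1182/0.1947

10.8793 m


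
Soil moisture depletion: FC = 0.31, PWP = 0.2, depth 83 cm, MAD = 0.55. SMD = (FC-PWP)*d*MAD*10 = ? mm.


SMD = (FC - PWP) * d * MAD * 10
SMD = (0.31 - 0.2) * 83 * 0.55 * 10
SMD = 0.1100 * 83 * 0.55 * 10

50.2150 mm


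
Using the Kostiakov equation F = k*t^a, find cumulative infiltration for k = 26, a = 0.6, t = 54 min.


F = k * t^a = 26 * 54^0.6
F = 26 * 10.950558

284.7145 mm


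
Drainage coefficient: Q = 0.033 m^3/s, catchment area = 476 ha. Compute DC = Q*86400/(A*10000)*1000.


DC = Q * 86400 / (A * 10000) * 1000
DC = 0.033 * 86400 / (476 * 10000) * 1000
DC = 2851200.0000 / 4760000

0.5990 mm/day


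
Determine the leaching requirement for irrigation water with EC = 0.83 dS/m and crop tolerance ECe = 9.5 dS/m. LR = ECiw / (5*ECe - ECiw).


LR = ECiw / (5*ECe - ECiw)
LR = 0.83 / (5*9.5 - 0.83)
LR = 0.83 / 46.6700

0.0178


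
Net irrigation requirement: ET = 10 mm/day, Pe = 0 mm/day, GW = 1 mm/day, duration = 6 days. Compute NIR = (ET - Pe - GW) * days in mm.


Daily deficit = ET - Pe - GW = 10 - 0 - 1 = 9 mm/day
NIR = 9 * 6 = 54 mm

54.0000 mm


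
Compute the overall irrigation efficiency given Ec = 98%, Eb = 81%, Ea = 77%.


Ec = 0.98, Eb = 0.81, Ea = 0.77
E = 0.98 * 0.81 * 0.77 * 100 = 61.1226%

61.1226 %


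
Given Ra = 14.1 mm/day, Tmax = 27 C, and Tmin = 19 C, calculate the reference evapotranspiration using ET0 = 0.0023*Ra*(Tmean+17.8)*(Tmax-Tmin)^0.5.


Tmean = (Tmax + Tmin)/2 = (27 + 19)/2 = 23.0
ET0 = 0.0023 * 14.1 * (23.0 + 17.8) * sqrt(27 - 19)
ET0 = 0.0023 * 14.1 * 40.8 * 2.828427

3.7424 mm/day


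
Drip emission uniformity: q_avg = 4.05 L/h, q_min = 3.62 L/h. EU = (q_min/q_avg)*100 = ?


EU = (q_min/q_avg)*100 = (3.62/4.05)*100 = 89.3827%

89.3827 %


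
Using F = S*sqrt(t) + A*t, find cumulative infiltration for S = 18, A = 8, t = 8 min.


F = S*sqrt(t) + A*t
F = 18*sqrt(8) + 8*8
F = 18*2.828427 + 64

114.9117 mm


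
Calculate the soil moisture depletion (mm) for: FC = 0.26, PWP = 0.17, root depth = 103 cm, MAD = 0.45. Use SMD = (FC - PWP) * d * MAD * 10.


SMD = (FC - PWP) * d * MAD * 10
SMD = (0.26 - 0.17) * 103 * 0.45 * 10
SMD = 0.0900 * 103 * 0.45 * 10

41.7150 mm


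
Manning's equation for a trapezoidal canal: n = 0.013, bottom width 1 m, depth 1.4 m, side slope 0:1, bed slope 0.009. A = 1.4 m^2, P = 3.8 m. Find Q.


R = A/P = 1.4/3.8 = 0.368421
Q = (1/0.013) * 1.4 * 0.368421^(2/3) * 0.009^0.5

5.2505 m^3/s


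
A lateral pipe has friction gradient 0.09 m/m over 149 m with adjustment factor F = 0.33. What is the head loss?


hf = J * L * F = 0.09 * 149 * 0.33 = 4.4253 m

4.4253 m


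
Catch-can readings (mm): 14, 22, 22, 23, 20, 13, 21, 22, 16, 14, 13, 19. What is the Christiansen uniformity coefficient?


mean = 18.250000 mm
MAD = 3.541667 mm
CU = (1 - 3.541667/18.250000)*100

80.5936 %


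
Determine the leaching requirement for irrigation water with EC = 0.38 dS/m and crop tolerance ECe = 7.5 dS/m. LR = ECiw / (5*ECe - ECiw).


LR = ECiw / (5*ECe - ECiw)
LR = 0.38 / (5*7.5 - 0.38)
LR = 0.38 / 37.1200

0.0102


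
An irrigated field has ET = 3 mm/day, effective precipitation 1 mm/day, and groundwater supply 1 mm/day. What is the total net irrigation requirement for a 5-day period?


Daily deficit = ET - Pe - GW = 3 - 1 - 1 = 1 mm/day
NIR = 1 * 5 = 5 mm

5.0000 mm


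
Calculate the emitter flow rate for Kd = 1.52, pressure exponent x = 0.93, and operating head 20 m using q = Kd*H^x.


q = Kd * H^x = 1.52 * 20^0.93 = 1.52 * 16.216529

24.6491 L/h


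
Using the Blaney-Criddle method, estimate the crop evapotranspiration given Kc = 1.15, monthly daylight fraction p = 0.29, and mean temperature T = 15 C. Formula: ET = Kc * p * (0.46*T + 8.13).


ET = Kc * p * (0.46*T + 8.13)
ET = 1.15 * 0.29 * (0.46*15 + 8.13)
ET = 1.15 * 0.29 * 15.0300

5.0125 mm/day


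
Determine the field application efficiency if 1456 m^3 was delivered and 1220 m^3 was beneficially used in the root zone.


Ea = V_root / V_field * 100 = 1220 / 1456 * 100 = 83.7912%

83.7912 %


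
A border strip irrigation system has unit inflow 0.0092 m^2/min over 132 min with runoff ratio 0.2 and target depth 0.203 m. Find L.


L = q*t/((1+r)*Z)
L = 0.0092*132/((1+0.2)*0.203)
L = 1.2144/0.2436

4.9852 m


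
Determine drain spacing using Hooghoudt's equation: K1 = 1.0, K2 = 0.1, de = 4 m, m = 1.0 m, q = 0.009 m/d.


S^2 = 8*K2*de*m/q + 4*K1*m^2/q
S^2 = 8*0.1*4*1.0/0.009 + 4*1.0*1.0^2/0.009
S = sqrt(800.0000)

28.2843 m


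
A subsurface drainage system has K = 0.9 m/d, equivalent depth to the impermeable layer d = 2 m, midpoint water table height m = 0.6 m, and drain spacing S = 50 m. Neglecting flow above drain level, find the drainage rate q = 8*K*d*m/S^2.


q = 8*K*d*m/S^2
q = 8*0.9*2*0.6/50^2
q = 8.6400 / 2500

0.0035 m/d
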